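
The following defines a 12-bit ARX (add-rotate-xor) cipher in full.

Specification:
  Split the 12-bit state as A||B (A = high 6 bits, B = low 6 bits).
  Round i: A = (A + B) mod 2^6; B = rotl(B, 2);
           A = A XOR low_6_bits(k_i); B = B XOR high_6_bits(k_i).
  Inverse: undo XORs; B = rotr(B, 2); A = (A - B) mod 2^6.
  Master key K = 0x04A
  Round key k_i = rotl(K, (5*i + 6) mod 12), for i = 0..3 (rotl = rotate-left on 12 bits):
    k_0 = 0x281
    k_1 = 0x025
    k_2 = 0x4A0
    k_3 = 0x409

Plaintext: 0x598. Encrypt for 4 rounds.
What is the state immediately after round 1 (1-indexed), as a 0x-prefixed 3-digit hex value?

0xBEB

s_0 = plaintext = 0x598
s_1 = Round(s_0, k_0) = 0xBEB
s_2 = Round(s_1, k_1) = 0xFEE
s_3 = Round(s_2, k_2) = 0x368
s_4 = Round(s_3, k_3) = 0xF32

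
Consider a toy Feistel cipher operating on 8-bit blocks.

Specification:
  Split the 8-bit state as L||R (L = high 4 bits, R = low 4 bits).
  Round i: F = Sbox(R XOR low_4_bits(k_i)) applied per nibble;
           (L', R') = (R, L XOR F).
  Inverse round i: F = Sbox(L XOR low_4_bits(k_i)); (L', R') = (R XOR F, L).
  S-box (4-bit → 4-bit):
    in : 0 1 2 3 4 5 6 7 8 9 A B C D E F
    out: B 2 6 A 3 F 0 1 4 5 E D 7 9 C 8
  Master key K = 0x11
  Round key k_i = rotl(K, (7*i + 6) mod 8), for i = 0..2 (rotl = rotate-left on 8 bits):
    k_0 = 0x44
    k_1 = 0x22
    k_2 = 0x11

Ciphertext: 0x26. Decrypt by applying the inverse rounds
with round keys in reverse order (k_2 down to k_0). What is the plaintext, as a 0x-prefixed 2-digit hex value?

0x2E

s_0 = ciphertext = 0x26
s_1 = InvRound(s_0, k_2) = 0xC2
s_2 = InvRound(s_1, k_1) = 0xEC
s_3 = InvRound(s_2, k_0) = 0x2E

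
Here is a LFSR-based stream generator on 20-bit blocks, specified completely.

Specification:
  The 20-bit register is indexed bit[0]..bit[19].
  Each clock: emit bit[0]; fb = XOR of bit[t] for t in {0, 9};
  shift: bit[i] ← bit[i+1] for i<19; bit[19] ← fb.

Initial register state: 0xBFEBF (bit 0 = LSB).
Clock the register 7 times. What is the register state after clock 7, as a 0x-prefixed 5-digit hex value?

reg_0 = 0xBFEBF
clock 1: out=1, reg = 0x5FF5F
clock 2: out=1, reg = 0x2FFAF
clock 3: out=1, reg = 0x17FD7
clock 4: out=1, reg = 0x0BFEB
clock 5: out=1, reg = 0x05FF5
clock 6: out=1, reg = 0x02FFA
clock 7: out=0, reg = 0x817FD

0x817FD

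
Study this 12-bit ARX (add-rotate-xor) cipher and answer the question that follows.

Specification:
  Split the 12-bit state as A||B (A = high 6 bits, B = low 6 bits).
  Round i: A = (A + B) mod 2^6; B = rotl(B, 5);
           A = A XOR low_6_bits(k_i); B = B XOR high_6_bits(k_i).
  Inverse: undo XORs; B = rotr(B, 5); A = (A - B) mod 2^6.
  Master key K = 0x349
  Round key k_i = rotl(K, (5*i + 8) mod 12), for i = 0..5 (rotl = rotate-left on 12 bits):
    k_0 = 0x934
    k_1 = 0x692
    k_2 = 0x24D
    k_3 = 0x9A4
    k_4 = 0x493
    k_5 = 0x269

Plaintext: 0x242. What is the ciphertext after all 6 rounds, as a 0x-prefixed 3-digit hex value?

0x302

s_0 = plaintext = 0x242
s_1 = Round(s_0, k_0) = 0xFE5
s_2 = Round(s_1, k_1) = 0xDA8
s_3 = Round(s_2, k_2) = 0x4DD
s_4 = Round(s_3, k_3) = 0x508
s_5 = Round(s_4, k_4) = 0x3D6
s_6 = Round(s_5, k_5) = 0x302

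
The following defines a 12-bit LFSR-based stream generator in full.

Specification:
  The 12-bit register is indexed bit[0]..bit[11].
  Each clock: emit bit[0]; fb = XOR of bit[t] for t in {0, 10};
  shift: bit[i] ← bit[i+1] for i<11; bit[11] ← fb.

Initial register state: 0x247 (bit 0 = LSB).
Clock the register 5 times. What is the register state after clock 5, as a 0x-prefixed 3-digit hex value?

0x592

reg_0 = 0x247
clock 1: out=1, reg = 0x923
clock 2: out=1, reg = 0xC91
clock 3: out=1, reg = 0x648
clock 4: out=0, reg = 0xB24
clock 5: out=0, reg = 0x592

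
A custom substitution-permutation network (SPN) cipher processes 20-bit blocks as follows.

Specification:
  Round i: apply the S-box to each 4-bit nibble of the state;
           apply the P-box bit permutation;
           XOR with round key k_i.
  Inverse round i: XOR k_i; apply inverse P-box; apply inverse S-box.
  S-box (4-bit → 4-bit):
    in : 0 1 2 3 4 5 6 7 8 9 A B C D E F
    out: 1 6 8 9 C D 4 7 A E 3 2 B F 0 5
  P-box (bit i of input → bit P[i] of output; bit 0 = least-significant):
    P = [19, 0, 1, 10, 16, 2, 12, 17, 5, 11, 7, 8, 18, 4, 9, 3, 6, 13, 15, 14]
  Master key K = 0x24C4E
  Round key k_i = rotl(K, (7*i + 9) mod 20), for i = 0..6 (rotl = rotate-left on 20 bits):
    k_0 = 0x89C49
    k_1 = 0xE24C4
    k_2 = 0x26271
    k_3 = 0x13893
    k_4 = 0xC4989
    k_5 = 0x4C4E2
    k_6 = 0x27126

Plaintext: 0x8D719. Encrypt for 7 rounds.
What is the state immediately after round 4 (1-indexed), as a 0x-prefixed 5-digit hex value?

0xBE015

s_0 = plaintext = 0x8D719
s_1 = Round(s_0, k_0) = 0xCE2F6
s_2 = Round(s_1, k_1) = 0xF5586
s_3 = Round(s_2, k_2) = 0x4E19F
s_4 = Round(s_3, k_3) = 0xBE015
s_5 = Round(s_4, k_4) = 0x47DAF
s_6 = Round(s_5, k_5) = 0x90F54
s_7 = Round(s_6, k_6) = 0x58584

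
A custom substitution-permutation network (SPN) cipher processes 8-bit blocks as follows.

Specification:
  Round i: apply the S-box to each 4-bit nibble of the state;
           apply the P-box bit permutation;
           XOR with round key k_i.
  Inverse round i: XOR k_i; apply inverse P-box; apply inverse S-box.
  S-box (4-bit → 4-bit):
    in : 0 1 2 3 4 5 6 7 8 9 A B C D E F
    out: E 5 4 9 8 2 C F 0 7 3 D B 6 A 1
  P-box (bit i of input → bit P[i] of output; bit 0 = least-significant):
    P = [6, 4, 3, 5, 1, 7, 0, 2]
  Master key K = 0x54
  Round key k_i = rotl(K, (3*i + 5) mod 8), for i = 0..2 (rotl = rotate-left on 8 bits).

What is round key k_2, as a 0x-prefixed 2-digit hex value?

K = 0x54
k_0 = rotl(K, (3*0+5) mod 8) = rotl(K, 5) = 0x8A
k_1 = rotl(K, (3*1+5) mod 8) = rotl(K, 0) = 0x54
k_2 = rotl(K, (3*2+5) mod 8) = rotl(K, 3) = 0xA2

0xA2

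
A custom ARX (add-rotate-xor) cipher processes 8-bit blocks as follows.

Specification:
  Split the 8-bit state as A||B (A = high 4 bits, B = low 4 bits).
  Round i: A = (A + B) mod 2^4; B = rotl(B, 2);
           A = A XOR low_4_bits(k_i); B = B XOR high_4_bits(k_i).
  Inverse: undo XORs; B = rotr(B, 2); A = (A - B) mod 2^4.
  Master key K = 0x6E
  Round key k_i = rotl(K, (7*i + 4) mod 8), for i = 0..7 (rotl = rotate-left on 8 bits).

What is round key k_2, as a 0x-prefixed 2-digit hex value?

K = 0x6E
k_0 = rotl(K, (7*0+4) mod 8) = rotl(K, 4) = 0xE6
k_1 = rotl(K, (7*1+4) mod 8) = rotl(K, 3) = 0x73
k_2 = rotl(K, (7*2+4) mod 8) = rotl(K, 2) = 0xB9

0xB9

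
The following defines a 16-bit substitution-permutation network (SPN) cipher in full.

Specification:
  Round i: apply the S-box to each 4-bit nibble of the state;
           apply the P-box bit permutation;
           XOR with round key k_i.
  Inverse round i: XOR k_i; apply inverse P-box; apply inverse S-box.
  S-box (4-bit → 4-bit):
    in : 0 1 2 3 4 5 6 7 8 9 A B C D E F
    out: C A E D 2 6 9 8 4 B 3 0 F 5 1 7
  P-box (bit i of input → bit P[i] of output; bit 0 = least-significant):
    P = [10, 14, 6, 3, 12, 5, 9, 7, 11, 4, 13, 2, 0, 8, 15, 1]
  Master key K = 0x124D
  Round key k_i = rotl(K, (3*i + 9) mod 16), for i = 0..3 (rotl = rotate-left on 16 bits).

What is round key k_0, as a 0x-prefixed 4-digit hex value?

0x9A24

K = 0x124D
k_0 = rotl(K, (3*0+9) mod 16) = rotl(K, 9) = 0x9A24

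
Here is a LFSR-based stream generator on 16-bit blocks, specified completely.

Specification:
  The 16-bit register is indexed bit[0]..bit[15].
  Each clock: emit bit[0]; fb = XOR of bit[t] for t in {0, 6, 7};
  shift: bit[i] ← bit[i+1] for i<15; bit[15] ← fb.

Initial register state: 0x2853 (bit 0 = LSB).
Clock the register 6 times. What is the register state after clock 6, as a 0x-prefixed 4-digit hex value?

0x88A1

reg_0 = 0x2853
clock 1: out=1, reg = 0x1429
clock 2: out=1, reg = 0x8A14
clock 3: out=0, reg = 0x450A
clock 4: out=0, reg = 0x2285
clock 5: out=1, reg = 0x1142
clock 6: out=0, reg = 0x88A1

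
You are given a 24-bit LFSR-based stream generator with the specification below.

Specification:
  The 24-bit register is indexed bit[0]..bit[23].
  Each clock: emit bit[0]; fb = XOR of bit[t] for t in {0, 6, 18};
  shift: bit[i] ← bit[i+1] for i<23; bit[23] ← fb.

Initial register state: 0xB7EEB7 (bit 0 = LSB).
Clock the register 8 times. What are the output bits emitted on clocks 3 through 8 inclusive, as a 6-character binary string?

reg_0 = 0xB7EEB7
clock 1: out=1, reg = 0x5BF75B
clock 2: out=1, reg = 0x2DFBAD
clock 3: out=1, reg = 0x16FDD6
clock 4: out=0, reg = 0x0B7EEB
clock 5: out=1, reg = 0x05BF75
clock 6: out=1, reg = 0x82DFBA
clock 7: out=0, reg = 0x416FDD
clock 8: out=1, reg = 0x20B7EE

101101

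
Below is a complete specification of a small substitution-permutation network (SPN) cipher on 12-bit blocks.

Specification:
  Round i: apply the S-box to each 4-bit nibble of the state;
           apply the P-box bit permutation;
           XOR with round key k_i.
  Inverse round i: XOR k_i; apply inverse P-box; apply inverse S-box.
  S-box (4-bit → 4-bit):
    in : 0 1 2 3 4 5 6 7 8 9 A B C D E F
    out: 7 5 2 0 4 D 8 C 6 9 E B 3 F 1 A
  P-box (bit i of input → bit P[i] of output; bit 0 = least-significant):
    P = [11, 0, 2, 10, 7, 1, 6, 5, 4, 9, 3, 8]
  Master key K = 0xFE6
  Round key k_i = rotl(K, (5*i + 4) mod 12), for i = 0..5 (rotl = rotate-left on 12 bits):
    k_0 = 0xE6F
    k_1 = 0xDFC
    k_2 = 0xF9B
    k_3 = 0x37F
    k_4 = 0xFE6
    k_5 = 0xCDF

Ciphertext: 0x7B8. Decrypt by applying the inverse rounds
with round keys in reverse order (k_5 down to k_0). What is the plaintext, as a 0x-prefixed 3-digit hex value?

s_0 = ciphertext = 0x7B8
s_1 = InvRound(s_0, k_5) = 0xFA0
s_2 = InvRound(s_1, k_4) = 0x384
s_3 = InvRound(s_2, k_3) = 0x1D2
s_4 = InvRound(s_3, k_2) = 0x84B
s_5 = InvRound(s_4, k_1) = 0x9BA
s_6 = InvRound(s_5, k_0) = 0xB1A

0xB1A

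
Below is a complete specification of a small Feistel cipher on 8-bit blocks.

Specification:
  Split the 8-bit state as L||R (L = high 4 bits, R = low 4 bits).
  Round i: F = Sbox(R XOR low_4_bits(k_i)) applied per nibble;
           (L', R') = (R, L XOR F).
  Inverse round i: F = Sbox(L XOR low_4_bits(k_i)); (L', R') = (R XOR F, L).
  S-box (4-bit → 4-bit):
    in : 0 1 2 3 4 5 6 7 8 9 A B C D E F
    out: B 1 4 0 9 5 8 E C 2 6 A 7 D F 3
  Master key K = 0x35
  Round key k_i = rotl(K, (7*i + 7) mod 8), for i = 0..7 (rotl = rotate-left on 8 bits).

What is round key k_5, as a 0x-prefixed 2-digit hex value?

K = 0x35
k_0 = rotl(K, (7*0+7) mod 8) = rotl(K, 7) = 0x9A
k_1 = rotl(K, (7*1+7) mod 8) = rotl(K, 6) = 0x4D
k_2 = rotl(K, (7*2+7) mod 8) = rotl(K, 5) = 0xA6
k_3 = rotl(K, (7*3+7) mod 8) = rotl(K, 4) = 0x53
k_4 = rotl(K, (7*4+7) mod 8) = rotl(K, 3) = 0xA9
k_5 = rotl(K, (7*5+7) mod 8) = rotl(K, 2) = 0xD4

0xD4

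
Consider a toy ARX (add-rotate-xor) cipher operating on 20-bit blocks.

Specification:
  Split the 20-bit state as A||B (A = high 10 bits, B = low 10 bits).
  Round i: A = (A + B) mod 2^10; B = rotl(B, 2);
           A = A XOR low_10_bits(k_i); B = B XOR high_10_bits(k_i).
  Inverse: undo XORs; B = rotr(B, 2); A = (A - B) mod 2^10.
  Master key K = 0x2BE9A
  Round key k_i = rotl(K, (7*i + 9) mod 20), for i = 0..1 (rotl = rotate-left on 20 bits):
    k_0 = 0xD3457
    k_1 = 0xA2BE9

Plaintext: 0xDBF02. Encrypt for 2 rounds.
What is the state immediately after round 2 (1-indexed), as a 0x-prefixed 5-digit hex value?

s_0 = plaintext = 0xDBF02
s_1 = Round(s_0, k_0) = 0x89B46
s_2 = Round(s_1, k_1) = 0xA1791

0xA1791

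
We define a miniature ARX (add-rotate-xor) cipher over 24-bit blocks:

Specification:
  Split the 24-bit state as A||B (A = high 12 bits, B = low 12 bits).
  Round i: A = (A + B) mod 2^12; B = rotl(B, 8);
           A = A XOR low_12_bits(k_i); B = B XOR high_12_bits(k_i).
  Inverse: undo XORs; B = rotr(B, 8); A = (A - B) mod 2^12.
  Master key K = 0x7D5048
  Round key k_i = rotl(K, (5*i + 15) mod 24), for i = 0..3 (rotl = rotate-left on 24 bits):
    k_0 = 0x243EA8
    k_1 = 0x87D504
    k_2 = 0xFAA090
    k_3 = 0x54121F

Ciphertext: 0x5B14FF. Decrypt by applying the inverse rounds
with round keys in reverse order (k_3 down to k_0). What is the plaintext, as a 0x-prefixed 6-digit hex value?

0xBBBDFE

s_0 = ciphertext = 0x5B14FF
s_1 = InvRound(s_0, k_3) = 0xBCDBE1
s_2 = InvRound(s_1, k_2) = 0x6A94B4
s_3 = InvRound(s_2, k_1) = 0x711C9C
s_4 = InvRound(s_3, k_0) = 0xBBBDFE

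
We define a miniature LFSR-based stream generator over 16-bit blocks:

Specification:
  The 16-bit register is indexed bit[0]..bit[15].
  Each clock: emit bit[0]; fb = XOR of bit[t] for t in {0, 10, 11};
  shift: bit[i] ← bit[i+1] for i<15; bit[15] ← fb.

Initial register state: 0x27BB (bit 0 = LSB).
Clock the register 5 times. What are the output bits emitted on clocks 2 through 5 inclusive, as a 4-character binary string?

reg_0 = 0x27BB
clock 1: out=1, reg = 0x13DD
clock 2: out=1, reg = 0x89EE
clock 3: out=0, reg = 0xC4F7
clock 4: out=1, reg = 0x627B
clock 5: out=1, reg = 0xB13D

1011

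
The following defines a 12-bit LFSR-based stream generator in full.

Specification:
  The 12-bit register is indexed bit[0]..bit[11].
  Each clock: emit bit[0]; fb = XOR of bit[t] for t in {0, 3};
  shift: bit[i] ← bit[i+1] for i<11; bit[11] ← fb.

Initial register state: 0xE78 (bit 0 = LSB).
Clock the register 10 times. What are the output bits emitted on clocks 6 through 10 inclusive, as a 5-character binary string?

reg_0 = 0xE78
clock 1: out=0, reg = 0xF3C
clock 2: out=0, reg = 0xF9E
clock 3: out=0, reg = 0xFCF
clock 4: out=1, reg = 0x7E7
clock 5: out=1, reg = 0xBF3
clock 6: out=1, reg = 0xDF9
clock 7: out=1, reg = 0x6FC
clock 8: out=0, reg = 0xB7E
clock 9: out=0, reg = 0xDBF
clock 10: out=1, reg = 0x6DF

11001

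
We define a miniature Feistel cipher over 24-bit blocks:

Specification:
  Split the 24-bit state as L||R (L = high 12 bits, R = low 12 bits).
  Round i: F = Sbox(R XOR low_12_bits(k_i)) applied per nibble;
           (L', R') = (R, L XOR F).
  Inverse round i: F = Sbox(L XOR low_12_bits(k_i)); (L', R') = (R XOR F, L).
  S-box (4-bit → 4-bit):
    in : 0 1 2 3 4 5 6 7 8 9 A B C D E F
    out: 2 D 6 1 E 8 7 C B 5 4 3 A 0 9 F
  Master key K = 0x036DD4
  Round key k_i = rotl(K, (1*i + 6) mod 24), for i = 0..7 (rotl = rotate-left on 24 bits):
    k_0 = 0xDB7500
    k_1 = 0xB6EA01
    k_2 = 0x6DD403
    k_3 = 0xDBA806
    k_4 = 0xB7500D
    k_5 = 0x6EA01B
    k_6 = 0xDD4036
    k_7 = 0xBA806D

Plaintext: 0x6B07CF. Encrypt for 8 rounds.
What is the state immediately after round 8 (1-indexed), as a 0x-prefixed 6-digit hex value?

s_0 = plaintext = 0x6B07CF
s_1 = Round(s_0, k_0) = 0x7CF01F
s_2 = Round(s_1, k_1) = 0x01F316
s_3 = Round(s_2, k_2) = 0x316CC7
s_4 = Round(s_3, k_3) = 0xCC7DBB
s_5 = Round(s_4, k_4) = 0xDBBCF0
s_6 = Round(s_5, k_5) = 0xCF0728
s_7 = Round(s_6, k_6) = 0x728029
s_8 = Round(s_7, k_7) = 0x0295C6

0x0295C6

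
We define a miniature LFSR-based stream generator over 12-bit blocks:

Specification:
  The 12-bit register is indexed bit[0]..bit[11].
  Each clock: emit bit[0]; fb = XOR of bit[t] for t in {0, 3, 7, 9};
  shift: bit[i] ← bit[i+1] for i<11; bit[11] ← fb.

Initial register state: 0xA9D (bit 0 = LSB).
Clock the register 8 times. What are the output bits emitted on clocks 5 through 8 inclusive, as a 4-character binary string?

reg_0 = 0xA9D
clock 1: out=1, reg = 0x54E
clock 2: out=0, reg = 0xAA7
clock 3: out=1, reg = 0xD53
clock 4: out=1, reg = 0xEA9
clock 5: out=1, reg = 0x754
clock 6: out=0, reg = 0xBAA
clock 7: out=0, reg = 0xDD5
clock 8: out=1, reg = 0x6EA

1001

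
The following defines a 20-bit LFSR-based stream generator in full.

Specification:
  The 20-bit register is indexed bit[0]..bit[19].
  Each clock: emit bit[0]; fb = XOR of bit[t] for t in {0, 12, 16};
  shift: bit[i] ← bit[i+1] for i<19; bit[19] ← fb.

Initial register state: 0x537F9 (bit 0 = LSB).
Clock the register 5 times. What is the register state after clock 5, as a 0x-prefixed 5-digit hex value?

reg_0 = 0x537F9
clock 1: out=1, reg = 0xA9BFC
clock 2: out=0, reg = 0xD4DFE
clock 3: out=0, reg = 0xEA6FF
clock 4: out=1, reg = 0xF537F
clock 5: out=1, reg = 0xFA9BF

0xFA9BF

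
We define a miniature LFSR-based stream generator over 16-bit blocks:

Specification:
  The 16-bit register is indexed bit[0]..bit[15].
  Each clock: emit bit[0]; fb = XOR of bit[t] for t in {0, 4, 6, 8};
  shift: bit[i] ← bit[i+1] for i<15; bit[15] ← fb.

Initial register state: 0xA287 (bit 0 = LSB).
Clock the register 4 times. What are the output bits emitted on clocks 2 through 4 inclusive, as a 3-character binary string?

110

reg_0 = 0xA287
clock 1: out=1, reg = 0xD143
clock 2: out=1, reg = 0xE8A1
clock 3: out=1, reg = 0xF450
clock 4: out=0, reg = 0x7A28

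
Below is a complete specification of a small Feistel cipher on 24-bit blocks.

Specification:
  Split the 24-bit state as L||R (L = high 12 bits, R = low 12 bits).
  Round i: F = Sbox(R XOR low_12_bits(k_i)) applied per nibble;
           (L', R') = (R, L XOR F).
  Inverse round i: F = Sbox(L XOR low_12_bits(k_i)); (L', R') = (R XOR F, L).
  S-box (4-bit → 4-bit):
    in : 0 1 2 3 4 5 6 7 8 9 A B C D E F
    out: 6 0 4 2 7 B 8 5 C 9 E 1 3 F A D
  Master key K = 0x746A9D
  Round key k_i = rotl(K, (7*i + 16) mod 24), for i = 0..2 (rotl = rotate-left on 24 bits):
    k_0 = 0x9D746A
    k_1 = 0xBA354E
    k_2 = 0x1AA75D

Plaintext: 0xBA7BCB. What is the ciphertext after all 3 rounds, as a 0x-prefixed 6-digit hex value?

s_0 = plaintext = 0xBA7BCB
s_1 = Round(s_0, k_0) = 0xBCB647
s_2 = Round(s_1, k_1) = 0x6479A2
s_3 = Round(s_2, k_2) = 0x9A2C9A

0x9A2C9A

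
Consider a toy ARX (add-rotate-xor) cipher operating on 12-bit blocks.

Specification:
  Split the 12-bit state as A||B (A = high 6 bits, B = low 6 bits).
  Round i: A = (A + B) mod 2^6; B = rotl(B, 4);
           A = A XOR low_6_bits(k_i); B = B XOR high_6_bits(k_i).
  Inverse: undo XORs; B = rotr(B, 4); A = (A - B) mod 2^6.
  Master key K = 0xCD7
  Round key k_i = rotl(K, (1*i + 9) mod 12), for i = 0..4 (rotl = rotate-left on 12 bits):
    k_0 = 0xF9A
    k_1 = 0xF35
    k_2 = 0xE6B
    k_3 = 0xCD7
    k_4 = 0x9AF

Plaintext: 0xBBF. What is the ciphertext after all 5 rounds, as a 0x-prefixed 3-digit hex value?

0x751

s_0 = plaintext = 0xBBF
s_1 = Round(s_0, k_0) = 0xDC1
s_2 = Round(s_1, k_1) = 0x36C
s_3 = Round(s_2, k_2) = 0x4B2
s_4 = Round(s_3, k_3) = 0x4DF
s_5 = Round(s_4, k_4) = 0x751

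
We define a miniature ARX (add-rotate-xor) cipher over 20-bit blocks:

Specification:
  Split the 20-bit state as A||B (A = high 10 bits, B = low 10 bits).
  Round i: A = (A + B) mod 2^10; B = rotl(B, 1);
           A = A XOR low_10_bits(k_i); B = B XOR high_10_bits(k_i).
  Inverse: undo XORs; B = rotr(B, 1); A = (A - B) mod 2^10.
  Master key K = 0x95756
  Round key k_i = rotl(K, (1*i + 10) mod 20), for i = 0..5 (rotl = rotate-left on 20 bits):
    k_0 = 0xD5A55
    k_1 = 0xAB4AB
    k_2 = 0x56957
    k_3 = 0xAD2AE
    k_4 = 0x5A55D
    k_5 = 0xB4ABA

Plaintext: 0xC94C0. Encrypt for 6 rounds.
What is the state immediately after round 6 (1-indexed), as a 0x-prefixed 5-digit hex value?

0x4A00C

s_0 = plaintext = 0xC94C0
s_1 = Round(s_0, k_0) = 0x6C2D6
s_2 = Round(s_1, k_1) = 0x0B700
s_3 = Round(s_2, k_2) = 0x9EB5B
s_4 = Round(s_3, k_3) = 0xDEC03
s_5 = Round(s_4, k_4) = 0x88D6F
s_6 = Round(s_5, k_5) = 0x4A00C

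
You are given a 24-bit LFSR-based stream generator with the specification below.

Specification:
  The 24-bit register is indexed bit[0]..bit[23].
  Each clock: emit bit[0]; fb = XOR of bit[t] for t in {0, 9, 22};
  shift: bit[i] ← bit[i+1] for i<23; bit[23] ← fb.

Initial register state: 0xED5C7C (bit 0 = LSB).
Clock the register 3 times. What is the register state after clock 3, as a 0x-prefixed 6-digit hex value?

reg_0 = 0xED5C7C
clock 1: out=0, reg = 0xF6AE3E
clock 2: out=0, reg = 0x7B571F
clock 3: out=1, reg = 0xBDAB8F

0xBDAB8F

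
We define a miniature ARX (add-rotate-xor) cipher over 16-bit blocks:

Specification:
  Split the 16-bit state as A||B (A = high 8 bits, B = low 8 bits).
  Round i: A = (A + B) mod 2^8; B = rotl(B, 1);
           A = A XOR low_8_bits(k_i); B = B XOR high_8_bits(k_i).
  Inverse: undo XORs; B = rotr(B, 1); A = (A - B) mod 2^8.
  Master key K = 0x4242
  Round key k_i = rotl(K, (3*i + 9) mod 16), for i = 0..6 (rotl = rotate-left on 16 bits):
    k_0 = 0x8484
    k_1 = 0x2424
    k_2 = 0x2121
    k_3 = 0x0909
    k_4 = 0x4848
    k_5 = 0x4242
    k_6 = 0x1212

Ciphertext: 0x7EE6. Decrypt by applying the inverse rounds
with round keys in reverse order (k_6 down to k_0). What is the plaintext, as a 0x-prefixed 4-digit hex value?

s_0 = ciphertext = 0x7EE6
s_1 = InvRound(s_0, k_6) = 0xF27A
s_2 = InvRound(s_1, k_5) = 0x941C
s_3 = InvRound(s_2, k_4) = 0xB22A
s_4 = InvRound(s_3, k_3) = 0x2A91
s_5 = InvRound(s_4, k_2) = 0xB358
s_6 = InvRound(s_5, k_1) = 0x593E
s_7 = InvRound(s_6, k_0) = 0x805D

0x805D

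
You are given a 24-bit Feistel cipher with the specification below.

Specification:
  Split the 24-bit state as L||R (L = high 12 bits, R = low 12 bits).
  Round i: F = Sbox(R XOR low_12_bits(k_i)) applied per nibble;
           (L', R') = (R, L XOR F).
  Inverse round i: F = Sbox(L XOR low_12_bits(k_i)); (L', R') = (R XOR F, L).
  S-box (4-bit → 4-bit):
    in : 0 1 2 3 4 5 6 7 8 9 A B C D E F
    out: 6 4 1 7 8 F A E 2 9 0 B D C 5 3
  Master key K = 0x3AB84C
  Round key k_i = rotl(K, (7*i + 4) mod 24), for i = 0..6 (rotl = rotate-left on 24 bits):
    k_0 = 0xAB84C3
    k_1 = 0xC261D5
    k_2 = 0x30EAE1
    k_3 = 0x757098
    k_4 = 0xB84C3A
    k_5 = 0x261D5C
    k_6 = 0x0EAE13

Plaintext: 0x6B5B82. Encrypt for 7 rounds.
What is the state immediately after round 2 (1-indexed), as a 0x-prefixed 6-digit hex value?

s_0 = plaintext = 0x6B5B82
s_1 = Round(s_0, k_0) = 0xB82531
s_2 = Round(s_1, k_1) = 0x5313DA
s_3 = Round(s_2, k_2) = 0x3DAC4A
s_4 = Round(s_3, k_3) = 0xC4AE1B
s_5 = Round(s_4, k_4) = 0xE1BD5E
s_6 = Round(s_5, k_5) = 0xD5E87A
s_7 = Round(s_6, k_6) = 0x87A7F7

0x5313DA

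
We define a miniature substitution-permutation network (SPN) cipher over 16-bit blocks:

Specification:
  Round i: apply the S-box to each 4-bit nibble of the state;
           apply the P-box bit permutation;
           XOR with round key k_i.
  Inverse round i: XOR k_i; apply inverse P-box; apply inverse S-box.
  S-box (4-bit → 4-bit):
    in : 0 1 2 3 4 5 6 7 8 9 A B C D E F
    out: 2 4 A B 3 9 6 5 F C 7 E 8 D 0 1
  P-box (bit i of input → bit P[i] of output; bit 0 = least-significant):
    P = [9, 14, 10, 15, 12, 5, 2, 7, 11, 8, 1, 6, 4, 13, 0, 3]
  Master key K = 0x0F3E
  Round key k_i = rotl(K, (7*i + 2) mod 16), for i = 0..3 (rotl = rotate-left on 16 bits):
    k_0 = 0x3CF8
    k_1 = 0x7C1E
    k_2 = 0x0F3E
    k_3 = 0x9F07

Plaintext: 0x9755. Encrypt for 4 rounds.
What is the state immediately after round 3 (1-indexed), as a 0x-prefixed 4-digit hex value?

0xA307

s_0 = plaintext = 0x9755
s_1 = Round(s_0, k_0) = 0xA673
s_2 = Round(s_1, k_1) = 0x8F09
s_3 = Round(s_2, k_2) = 0xA307
s_4 = Round(s_3, k_3) = 0xB076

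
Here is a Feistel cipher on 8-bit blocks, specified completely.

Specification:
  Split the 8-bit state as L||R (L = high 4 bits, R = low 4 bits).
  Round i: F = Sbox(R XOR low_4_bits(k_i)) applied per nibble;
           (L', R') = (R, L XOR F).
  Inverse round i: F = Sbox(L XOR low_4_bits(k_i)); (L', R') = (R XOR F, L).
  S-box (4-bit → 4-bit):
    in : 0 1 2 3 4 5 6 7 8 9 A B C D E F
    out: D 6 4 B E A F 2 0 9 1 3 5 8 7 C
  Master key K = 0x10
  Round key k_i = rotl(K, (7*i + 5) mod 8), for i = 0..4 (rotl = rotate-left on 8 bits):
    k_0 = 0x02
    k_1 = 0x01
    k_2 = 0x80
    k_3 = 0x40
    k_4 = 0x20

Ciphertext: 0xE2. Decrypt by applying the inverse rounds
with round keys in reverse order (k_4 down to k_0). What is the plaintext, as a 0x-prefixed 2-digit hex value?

s_0 = ciphertext = 0xE2
s_1 = InvRound(s_0, k_4) = 0x5E
s_2 = InvRound(s_1, k_3) = 0x45
s_3 = InvRound(s_2, k_2) = 0xB4
s_4 = InvRound(s_3, k_1) = 0x5B
s_5 = InvRound(s_4, k_0) = 0x95

0x95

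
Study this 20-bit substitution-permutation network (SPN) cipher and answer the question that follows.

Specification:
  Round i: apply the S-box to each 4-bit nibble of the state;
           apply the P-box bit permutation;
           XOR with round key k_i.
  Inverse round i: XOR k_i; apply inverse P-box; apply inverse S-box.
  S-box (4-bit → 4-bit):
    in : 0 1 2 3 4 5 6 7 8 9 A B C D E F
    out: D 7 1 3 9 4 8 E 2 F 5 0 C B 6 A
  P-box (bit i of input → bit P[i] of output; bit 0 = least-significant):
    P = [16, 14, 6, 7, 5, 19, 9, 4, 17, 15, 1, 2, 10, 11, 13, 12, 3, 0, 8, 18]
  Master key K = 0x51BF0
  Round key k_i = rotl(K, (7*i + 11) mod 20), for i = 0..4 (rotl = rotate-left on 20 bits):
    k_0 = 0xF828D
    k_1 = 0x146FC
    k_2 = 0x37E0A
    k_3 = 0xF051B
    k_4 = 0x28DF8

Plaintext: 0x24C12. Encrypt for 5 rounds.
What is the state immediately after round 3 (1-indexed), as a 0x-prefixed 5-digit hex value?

0xFB23A

s_0 = plaintext = 0x24C12
s_1 = Round(s_0, k_0) = 0x694A3
s_2 = Round(s_1, k_1) = 0x638D8
s_3 = Round(s_2, k_2) = 0xFB23A
s_4 = Round(s_3, k_3) = 0x0057A
s_5 = Round(s_4, k_4) = 0xFBAA2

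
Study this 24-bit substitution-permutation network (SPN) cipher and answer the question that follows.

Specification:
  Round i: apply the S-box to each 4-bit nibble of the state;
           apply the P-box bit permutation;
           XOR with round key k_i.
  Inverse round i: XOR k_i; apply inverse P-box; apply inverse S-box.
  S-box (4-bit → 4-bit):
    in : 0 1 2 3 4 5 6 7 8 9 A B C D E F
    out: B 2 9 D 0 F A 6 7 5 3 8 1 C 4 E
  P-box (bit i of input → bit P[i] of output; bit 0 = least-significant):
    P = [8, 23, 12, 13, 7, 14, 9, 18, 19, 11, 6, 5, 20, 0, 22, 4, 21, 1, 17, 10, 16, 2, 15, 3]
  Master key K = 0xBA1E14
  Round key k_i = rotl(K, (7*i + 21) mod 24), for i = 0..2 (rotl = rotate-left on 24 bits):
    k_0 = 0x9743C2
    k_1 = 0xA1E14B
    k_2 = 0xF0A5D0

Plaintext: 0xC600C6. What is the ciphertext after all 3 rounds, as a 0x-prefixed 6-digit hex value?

0x458379

s_0 = plaintext = 0xC600C6
s_1 = Round(s_0, k_0) = 0x0E6F71
s_2 = Round(s_1, k_1) = 0x22AB36
s_3 = Round(s_2, k_2) = 0x458379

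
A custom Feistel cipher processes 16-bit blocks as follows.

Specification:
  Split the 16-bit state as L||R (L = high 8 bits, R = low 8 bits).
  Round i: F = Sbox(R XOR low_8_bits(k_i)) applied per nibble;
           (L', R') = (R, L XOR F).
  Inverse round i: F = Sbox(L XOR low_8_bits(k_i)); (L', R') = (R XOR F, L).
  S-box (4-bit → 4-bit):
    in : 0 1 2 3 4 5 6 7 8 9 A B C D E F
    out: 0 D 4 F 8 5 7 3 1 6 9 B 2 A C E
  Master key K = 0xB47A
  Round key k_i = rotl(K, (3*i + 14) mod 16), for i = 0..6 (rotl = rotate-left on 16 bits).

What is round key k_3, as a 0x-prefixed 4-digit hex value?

0x3D5A

K = 0xB47A
k_0 = rotl(K, (3*0+14) mod 16) = rotl(K, 14) = 0xAD1E
k_1 = rotl(K, (3*1+14) mod 16) = rotl(K, 1) = 0x68F5
k_2 = rotl(K, (3*2+14) mod 16) = rotl(K, 4) = 0x47AB
k_3 = rotl(K, (3*3+14) mod 16) = rotl(K, 7) = 0x3D5A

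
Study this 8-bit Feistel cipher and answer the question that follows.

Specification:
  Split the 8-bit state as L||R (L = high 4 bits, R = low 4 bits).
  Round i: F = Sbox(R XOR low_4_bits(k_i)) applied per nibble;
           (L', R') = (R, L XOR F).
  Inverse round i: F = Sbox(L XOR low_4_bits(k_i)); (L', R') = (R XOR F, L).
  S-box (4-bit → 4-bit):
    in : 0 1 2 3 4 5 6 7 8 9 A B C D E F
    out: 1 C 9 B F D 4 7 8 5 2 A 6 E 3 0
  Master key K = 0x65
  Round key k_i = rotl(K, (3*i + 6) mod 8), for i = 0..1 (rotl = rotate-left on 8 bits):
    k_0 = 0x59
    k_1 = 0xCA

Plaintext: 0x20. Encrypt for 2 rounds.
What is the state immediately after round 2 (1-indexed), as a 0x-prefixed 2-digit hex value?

0x7E

s_0 = plaintext = 0x20
s_1 = Round(s_0, k_0) = 0x07
s_2 = Round(s_1, k_1) = 0x7E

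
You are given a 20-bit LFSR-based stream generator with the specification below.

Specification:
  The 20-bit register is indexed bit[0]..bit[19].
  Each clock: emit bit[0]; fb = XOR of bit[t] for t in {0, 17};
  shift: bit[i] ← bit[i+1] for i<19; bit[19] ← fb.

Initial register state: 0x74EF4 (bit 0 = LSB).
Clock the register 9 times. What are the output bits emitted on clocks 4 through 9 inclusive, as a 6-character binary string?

011110

reg_0 = 0x74EF4
clock 1: out=0, reg = 0xBA77A
clock 2: out=0, reg = 0xDD3BD
clock 3: out=1, reg = 0xEE9DE
clock 4: out=0, reg = 0xF74EF
clock 5: out=1, reg = 0x7BA77
clock 6: out=1, reg = 0x3DD3B
clock 7: out=1, reg = 0x1EE9D
clock 8: out=1, reg = 0x8F74E
clock 9: out=0, reg = 0x47BA7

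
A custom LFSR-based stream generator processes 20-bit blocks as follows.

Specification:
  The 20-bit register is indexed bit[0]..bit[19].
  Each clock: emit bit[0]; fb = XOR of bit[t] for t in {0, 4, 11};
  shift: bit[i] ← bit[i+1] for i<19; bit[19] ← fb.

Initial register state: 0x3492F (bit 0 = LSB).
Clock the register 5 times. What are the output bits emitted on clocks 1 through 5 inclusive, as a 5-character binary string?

reg_0 = 0x3492F
clock 1: out=1, reg = 0x1A497
clock 2: out=1, reg = 0x0D24B
clock 3: out=1, reg = 0x86925
clock 4: out=1, reg = 0x43492
clock 5: out=0, reg = 0xA1A49

11110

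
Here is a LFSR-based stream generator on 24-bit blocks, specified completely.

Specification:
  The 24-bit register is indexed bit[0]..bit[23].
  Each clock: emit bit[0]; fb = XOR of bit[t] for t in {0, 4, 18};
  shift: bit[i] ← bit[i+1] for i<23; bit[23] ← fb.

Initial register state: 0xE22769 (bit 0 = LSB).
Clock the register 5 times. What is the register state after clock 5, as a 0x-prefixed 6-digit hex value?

0x3F113B

reg_0 = 0xE22769
clock 1: out=1, reg = 0xF113B4
clock 2: out=0, reg = 0xF889DA
clock 3: out=0, reg = 0xFC44ED
clock 4: out=1, reg = 0x7E2276
clock 5: out=0, reg = 0x3F113B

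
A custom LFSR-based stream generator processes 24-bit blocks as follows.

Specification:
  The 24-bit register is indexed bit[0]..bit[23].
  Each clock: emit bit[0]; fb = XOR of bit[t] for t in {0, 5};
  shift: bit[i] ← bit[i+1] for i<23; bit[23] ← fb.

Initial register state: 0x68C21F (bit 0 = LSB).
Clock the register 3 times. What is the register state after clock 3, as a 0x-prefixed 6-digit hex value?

reg_0 = 0x68C21F
clock 1: out=1, reg = 0xB4610F
clock 2: out=1, reg = 0xDA3087
clock 3: out=1, reg = 0xED1843

0xED1843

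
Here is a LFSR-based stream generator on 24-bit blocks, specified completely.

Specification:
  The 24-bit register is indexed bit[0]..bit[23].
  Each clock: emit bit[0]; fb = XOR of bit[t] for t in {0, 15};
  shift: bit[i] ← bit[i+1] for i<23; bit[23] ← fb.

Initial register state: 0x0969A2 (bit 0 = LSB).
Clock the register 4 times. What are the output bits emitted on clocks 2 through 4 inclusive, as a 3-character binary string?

100

reg_0 = 0x0969A2
clock 1: out=0, reg = 0x04B4D1
clock 2: out=1, reg = 0x025A68
clock 3: out=0, reg = 0x012D34
clock 4: out=0, reg = 0x00969A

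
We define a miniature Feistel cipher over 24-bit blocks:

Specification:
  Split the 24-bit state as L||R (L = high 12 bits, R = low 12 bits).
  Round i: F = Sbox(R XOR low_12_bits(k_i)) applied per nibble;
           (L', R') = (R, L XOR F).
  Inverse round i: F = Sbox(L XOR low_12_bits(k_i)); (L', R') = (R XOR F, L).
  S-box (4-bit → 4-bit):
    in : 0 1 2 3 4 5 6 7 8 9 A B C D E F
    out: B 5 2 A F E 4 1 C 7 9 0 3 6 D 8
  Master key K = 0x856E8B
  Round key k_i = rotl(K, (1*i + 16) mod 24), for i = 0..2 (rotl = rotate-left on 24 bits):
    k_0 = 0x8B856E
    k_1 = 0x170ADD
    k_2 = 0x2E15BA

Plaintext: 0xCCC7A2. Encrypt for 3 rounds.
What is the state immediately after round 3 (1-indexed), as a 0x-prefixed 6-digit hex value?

0x880856

s_0 = plaintext = 0xCCC7A2
s_1 = Round(s_0, k_0) = 0x7A2EFF
s_2 = Round(s_1, k_1) = 0xEFF880
s_3 = Round(s_2, k_2) = 0x880856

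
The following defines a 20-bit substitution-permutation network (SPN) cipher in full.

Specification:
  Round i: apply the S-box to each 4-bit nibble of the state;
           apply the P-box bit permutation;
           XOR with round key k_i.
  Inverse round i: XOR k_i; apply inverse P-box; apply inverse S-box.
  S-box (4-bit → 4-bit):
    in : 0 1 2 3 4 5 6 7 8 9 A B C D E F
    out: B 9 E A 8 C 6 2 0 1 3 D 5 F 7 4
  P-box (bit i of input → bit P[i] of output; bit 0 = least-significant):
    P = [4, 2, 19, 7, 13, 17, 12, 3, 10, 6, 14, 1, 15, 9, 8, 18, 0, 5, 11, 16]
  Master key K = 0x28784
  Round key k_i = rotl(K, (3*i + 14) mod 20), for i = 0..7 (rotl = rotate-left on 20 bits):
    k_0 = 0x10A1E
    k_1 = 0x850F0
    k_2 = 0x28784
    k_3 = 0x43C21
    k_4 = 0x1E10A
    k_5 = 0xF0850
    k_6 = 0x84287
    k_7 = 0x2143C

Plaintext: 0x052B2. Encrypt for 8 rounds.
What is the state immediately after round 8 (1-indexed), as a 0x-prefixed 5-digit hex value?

s_0 = plaintext = 0x052B2
s_1 = Round(s_0, k_0) = 0xC7BF1
s_2 = Round(s_1, k_1) = 0x80E63
s_3 = Round(s_2, k_2) = 0x45140
s_4 = Round(s_3, k_3) = 0x139BF
s_5 = Round(s_4, k_4) = 0xCD703
s_6 = Round(s_5, k_5) = 0x9A39D
s_7 = Round(s_6, k_6) = 0x0E050
s_8 = Round(s_7, k_7) = 0x383C3

0x383C3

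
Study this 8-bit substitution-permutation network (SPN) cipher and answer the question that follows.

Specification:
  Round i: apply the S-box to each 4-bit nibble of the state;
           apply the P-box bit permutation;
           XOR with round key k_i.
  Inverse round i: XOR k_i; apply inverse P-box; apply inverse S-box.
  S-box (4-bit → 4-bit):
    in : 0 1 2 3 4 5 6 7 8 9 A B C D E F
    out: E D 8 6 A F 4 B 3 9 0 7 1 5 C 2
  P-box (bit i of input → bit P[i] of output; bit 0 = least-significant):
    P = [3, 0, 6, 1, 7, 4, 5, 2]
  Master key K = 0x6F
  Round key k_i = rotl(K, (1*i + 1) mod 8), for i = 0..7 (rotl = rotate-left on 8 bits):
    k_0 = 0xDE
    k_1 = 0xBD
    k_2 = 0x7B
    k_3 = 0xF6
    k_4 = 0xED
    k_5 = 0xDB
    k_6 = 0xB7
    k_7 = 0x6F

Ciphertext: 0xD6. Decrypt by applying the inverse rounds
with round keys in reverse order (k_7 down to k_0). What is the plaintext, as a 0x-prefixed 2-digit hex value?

0xE1

s_0 = ciphertext = 0xD6
s_1 = InvRound(s_0, k_7) = 0xB8
s_2 = InvRound(s_1, k_6) = 0x27
s_3 = InvRound(s_2, k_5) = 0x5D
s_4 = InvRound(s_3, k_4) = 0xBA
s_5 = InvRound(s_4, k_3) = 0x2D
s_6 = InvRound(s_5, k_2) = 0x4E
s_7 = InvRound(s_6, k_1) = 0xB0
s_8 = InvRound(s_7, k_0) = 0xE1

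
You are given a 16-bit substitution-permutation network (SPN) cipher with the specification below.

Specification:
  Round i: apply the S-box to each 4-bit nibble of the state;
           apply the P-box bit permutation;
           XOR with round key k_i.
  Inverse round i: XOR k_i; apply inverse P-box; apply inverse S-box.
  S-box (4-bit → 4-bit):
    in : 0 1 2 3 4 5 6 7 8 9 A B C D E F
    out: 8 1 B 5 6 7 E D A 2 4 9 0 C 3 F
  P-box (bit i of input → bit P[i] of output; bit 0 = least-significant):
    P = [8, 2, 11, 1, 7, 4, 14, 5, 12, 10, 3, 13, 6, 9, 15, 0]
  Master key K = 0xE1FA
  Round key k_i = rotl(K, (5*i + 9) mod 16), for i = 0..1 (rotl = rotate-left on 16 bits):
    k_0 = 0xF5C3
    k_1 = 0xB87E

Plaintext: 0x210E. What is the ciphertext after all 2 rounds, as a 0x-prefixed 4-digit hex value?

s_0 = plaintext = 0x210E
s_1 = Round(s_0, k_0) = 0xE6A6
s_2 = Round(s_1, k_1) = 0xD630

0xD630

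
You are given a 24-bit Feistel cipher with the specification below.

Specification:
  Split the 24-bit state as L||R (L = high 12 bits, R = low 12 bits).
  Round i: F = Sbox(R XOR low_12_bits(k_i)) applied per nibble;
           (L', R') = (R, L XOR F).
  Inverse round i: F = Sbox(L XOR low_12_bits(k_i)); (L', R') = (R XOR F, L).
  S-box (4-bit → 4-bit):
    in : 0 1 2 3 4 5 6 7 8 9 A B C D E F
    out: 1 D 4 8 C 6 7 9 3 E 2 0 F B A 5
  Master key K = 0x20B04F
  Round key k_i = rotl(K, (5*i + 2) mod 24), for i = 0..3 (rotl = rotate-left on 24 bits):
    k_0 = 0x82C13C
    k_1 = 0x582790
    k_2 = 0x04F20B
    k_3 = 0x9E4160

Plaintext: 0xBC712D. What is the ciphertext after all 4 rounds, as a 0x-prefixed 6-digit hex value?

s_0 = plaintext = 0xBC712D
s_1 = Round(s_0, k_0) = 0x12DA1A
s_2 = Round(s_1, k_1) = 0xA1AA1F
s_3 = Round(s_2, k_2) = 0xA1F9C6
s_4 = Round(s_3, k_3) = 0x9C6938

0x9C6938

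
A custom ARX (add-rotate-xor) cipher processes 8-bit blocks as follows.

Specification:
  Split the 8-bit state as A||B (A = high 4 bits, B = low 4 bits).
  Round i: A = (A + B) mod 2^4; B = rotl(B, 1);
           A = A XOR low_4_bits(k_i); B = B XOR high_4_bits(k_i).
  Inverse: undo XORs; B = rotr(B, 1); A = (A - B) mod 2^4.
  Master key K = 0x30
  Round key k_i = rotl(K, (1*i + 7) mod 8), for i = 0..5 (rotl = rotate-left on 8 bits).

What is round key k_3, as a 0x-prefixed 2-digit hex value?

0xC0

K = 0x30
k_0 = rotl(K, (1*0+7) mod 8) = rotl(K, 7) = 0x18
k_1 = rotl(K, (1*1+7) mod 8) = rotl(K, 0) = 0x30
k_2 = rotl(K, (1*2+7) mod 8) = rotl(K, 1) = 0x60
k_3 = rotl(K, (1*3+7) mod 8) = rotl(K, 2) = 0xC0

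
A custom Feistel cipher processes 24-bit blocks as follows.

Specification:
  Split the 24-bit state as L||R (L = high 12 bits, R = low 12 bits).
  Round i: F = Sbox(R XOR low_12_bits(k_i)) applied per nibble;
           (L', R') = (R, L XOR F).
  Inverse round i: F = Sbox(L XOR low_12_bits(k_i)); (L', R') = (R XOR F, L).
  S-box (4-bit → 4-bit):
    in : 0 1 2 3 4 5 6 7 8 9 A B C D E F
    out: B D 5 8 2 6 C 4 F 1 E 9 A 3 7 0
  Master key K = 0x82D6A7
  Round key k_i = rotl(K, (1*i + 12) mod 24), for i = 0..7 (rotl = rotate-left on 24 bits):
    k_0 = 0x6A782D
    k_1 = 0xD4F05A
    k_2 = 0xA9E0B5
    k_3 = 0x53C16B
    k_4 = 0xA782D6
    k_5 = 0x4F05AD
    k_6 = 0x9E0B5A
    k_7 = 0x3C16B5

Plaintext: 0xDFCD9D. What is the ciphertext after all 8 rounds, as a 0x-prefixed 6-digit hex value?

s_0 = plaintext = 0xDFCD9D
s_1 = Round(s_0, k_0) = 0xD9DB67
s_2 = Round(s_1, k_1) = 0xB6741E
s_3 = Round(s_2, k_2) = 0x41E98E
s_4 = Round(s_3, k_3) = 0x98EB68
s_5 = Round(s_4, k_4) = 0xB68819
s_6 = Round(s_5, k_5) = 0x8198FA
s_7 = Round(s_6, k_6) = 0x8FA0F2
s_8 = Round(s_7, k_7) = 0x0F24DE

0x0F24DE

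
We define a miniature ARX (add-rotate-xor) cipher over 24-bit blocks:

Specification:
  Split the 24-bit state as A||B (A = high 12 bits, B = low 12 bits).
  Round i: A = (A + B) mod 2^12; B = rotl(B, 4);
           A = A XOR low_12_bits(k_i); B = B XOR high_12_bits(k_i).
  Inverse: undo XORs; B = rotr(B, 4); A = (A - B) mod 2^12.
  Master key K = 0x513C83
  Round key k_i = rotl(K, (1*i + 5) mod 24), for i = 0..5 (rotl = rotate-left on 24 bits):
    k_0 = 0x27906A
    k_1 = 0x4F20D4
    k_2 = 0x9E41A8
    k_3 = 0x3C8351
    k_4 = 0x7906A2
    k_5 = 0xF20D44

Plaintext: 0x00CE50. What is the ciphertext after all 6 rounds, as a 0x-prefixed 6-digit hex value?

0xEFBFAC

s_0 = plaintext = 0x00CE50
s_1 = Round(s_0, k_0) = 0xE36777
s_2 = Round(s_1, k_1) = 0x579385
s_3 = Round(s_2, k_2) = 0x9561B7
s_4 = Round(s_3, k_3) = 0x85C8B9
s_5 = Round(s_4, k_4) = 0x7B7C08
s_6 = Round(s_5, k_5) = 0xEFBFAC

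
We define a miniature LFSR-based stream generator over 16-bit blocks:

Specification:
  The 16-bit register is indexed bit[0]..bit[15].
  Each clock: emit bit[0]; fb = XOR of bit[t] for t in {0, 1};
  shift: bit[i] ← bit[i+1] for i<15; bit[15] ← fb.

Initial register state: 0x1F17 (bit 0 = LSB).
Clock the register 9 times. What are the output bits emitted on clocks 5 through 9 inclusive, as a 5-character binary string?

10001

reg_0 = 0x1F17
clock 1: out=1, reg = 0x0F8B
clock 2: out=1, reg = 0x07C5
clock 3: out=1, reg = 0x83E2
clock 4: out=0, reg = 0xC1F1
clock 5: out=1, reg = 0xE0F8
clock 6: out=0, reg = 0x707C
clock 7: out=0, reg = 0x383E
clock 8: out=0, reg = 0x9C1F
clock 9: out=1, reg = 0x4E0F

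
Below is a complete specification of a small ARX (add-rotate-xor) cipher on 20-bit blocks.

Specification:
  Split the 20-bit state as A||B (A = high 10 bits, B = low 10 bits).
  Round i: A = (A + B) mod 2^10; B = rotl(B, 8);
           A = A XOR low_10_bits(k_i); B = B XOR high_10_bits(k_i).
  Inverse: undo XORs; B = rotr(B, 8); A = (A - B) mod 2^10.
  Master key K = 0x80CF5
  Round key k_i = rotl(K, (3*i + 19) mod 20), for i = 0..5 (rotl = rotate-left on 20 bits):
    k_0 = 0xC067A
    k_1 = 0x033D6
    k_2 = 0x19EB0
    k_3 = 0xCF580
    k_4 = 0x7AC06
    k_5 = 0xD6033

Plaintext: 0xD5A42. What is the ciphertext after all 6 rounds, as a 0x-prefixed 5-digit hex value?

0x48881

s_0 = plaintext = 0xD5A42
s_1 = Round(s_0, k_0) = 0xF8991
s_2 = Round(s_1, k_1) = 0xA9568
s_3 = Round(s_2, k_2) = 0xAF43D
s_4 = Round(s_3, k_3) = 0xDEA32
s_5 = Round(s_4, k_4) = 0x6AB67
s_6 = Round(s_5, k_5) = 0x48881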